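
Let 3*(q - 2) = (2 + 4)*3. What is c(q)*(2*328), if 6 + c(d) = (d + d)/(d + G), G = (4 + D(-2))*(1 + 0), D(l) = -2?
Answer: -14432/5 ≈ -2886.4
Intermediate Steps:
q = 8 (q = 2 + ((2 + 4)*3)/3 = 2 + (6*3)/3 = 2 + (⅓)*18 = 2 + 6 = 8)
G = 2 (G = (4 - 2)*(1 + 0) = 2*1 = 2)
c(d) = -6 + 2*d/(2 + d) (c(d) = -6 + (d + d)/(d + 2) = -6 + (2*d)/(2 + d) = -6 + 2*d/(2 + d))
c(q)*(2*328) = (4*(-3 - 1*8)/(2 + 8))*(2*328) = (4*(-3 - 8)/10)*656 = (4*(⅒)*(-11))*656 = -22/5*656 = -14432/5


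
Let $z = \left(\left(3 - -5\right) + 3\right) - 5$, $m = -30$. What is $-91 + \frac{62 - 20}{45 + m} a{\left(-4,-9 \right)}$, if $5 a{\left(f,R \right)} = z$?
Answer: $- \frac{2191}{25} \approx -87.64$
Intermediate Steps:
$z = 6$ ($z = \left(\left(3 + 5\right) + 3\right) - 5 = \left(8 + 3\right) - 5 = 11 - 5 = 6$)
$a{\left(f,R \right)} = \frac{6}{5}$ ($a{\left(f,R \right)} = \frac{1}{5} \cdot 6 = \frac{6}{5}$)
$-91 + \frac{62 - 20}{45 + m} a{\left(-4,-9 \right)} = -91 + \frac{62 - 20}{45 - 30} \cdot \frac{6}{5} = -91 + \frac{42}{15} \cdot \frac{6}{5} = -91 + 42 \cdot \frac{1}{15} \cdot \frac{6}{5} = -91 + \frac{14}{5} \cdot \frac{6}{5} = -91 + \frac{84}{25} = - \frac{2191}{25}$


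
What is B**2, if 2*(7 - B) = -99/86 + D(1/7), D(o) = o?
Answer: 81631225/1449616 ≈ 56.312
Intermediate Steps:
B = 9035/1204 (B = 7 - (-99/86 + 1/7)/2 = 7 - 1/2*(-607/602) = 7 + 607/1204 = 9035/1204 ≈ 7.5042)
B**2 = (9035/1204)**2 = 81631225/1449616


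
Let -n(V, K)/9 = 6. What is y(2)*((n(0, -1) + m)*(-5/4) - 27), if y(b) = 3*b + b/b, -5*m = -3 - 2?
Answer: 1099/4 ≈ 274.75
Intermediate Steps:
n(V, K) = -54 (n(V, K) = -9*6 = -54)
m = 1 (m = -(-3 - 2)/5 = -⅕*(-5) = 1)
y(b) = 1 + 3*b (y(b) = 3*b + 1 = 1 + 3*b)
y(2)*((n(0, -1) + m)*(-5/4) - 27) = (1 + 3*2)*((-54 + 1)*(-5/4) - 27) = (1 + 6)*(-(-265)/4 - 27) = 7*(-53*(-5/4) - 27) = 7*(265/4 - 27) = 7*(157/4) = 1099/4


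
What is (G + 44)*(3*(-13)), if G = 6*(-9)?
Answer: 390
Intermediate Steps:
G = -54
(G + 44)*(3*(-13)) = (-54 + 44)*(3*(-13)) = -10*(-39) = 390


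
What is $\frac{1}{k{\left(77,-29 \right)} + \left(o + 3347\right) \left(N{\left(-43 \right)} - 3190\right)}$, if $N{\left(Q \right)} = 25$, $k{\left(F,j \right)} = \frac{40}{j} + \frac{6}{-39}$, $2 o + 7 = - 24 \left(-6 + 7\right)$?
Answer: $- \frac{754}{7950326071} \approx -9.4839 \cdot 10^{-8}$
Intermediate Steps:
$o = - \frac{31}{2}$ ($o = - \frac{7}{2} + \frac{\left(-24\right) \left(-6 + 7\right)}{2} = - \frac{7}{2} + \frac{\left(-24\right) 1}{2} = - \frac{7}{2} + \frac{1}{2} \left(-24\right) = - \frac{7}{2} - 12 = - \frac{31}{2} \approx -15.5$)
$k{\left(F,j \right)} = - \frac{2}{13} + \frac{40}{j}$ ($k{\left(F,j \right)} = \frac{40}{j} + 6 \left(- \frac{1}{39}\right) = \frac{40}{j} - \frac{2}{13} = - \frac{2}{13} + \frac{40}{j}$)
$\frac{1}{k{\left(77,-29 \right)} + \left(o + 3347\right) \left(N{\left(-43 \right)} - 3190\right)} = \frac{1}{\left(- \frac{2}{13} + \frac{40}{-29}\right) + \left(- \frac{31}{2} + 3347\right) \left(25 - 3190\right)} = \frac{1}{\left(- \frac{2}{13} + 40 \left(- \frac{1}{29}\right)\right) + \frac{6663}{2} \left(-3165\right)} = \frac{1}{\left(- \frac{2}{13} - \frac{40}{29}\right) - \frac{21088395}{2}} = \frac{1}{- \frac{578}{377} - \frac{21088395}{2}} = \frac{1}{- \frac{7950326071}{754}} = - \frac{754}{7950326071}$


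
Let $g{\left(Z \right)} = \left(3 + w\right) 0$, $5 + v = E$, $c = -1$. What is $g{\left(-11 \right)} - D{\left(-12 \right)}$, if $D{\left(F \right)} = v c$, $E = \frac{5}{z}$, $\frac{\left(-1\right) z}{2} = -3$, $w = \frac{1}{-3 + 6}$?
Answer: $- \frac{25}{6} \approx -4.1667$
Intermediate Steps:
$w = \frac{1}{3} \approx 0.33333$
$z = 6$ ($z = \left(-2\right) \left(-3\right) = 6$)
$E = \frac{5}{6} \approx 0.83333$
$v = - \frac{25}{6}$ ($v = -5 + \frac{5}{6} = - \frac{25}{6} \approx -4.1667$)
$g{\left(Z \right)} = 0$ ($g{\left(Z \right)} = \left(3 + \frac{1}{3}\right) 0 = \frac{10}{3} \cdot 0 = 0$)
$D{\left(F \right)} = \frac{25}{6}$ ($D{\left(F \right)} = \left(- \frac{25}{6}\right) \left(-1\right) = \frac{25}{6}$)
$g{\left(-11 \right)} - D{\left(-12 \right)} = 0 - \frac{25}{6} = - \frac{25}{6}$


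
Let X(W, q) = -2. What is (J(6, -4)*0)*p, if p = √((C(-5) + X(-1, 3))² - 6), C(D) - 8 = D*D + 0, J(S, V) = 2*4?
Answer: 0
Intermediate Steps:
J(S, V) = 8
C(D) = 8 + D² (C(D) = 8 + (D*D + 0) = 8 + (D² + 0) = 8 + D²)
p = √955 (p = √(((8 + (-5)²) - 2)² - 6) = √(((8 + 25) - 2)² - 6) = √((33 - 2)² - 6) = √(31² - 6) = √(961 - 6) = √955 ≈ 30.903)
(J(6, -4)*0)*p = (8*0)*√955 = 0*√955 = 0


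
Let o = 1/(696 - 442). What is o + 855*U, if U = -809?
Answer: -175690529/254 ≈ -6.9170e+5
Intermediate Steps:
o = 1/254 ≈ 0.0039370
o + 855*U = 1/254 + 855*(-809) = 1/254 - 691695 = -175690529/254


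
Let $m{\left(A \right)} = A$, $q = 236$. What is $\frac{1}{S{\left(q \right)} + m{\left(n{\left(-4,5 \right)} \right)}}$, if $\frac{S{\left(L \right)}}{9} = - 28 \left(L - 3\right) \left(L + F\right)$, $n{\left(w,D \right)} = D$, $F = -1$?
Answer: $- \frac{1}{13798255} \approx -7.2473 \cdot 10^{-8}$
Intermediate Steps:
$S{\left(L \right)} = - 252 \left(-1 + L\right) \left(-3 + L\right)$ ($S{\left(L \right)} = 9 \left(- 28 \left(L - 3\right) \left(L - 1\right)\right) = 9 \left(- 28 \left(-3 + L\right) \left(-1 + L\right)\right) = 9 \left(- 28 \left(-1 + L\right) \left(-3 + L\right)\right) = - 252 \left(-1 + L\right) \left(-3 + L\right)$)
$\frac{1}{S{\left(q \right)} + m{\left(n{\left(-4,5 \right)} \right)}} = \frac{1}{\left(-756 - 252 \cdot 236^{2} + 1008 \cdot 236\right) + 5} = \frac{1}{\left(-756 - 14035392 + 237888\right) + 5} = \frac{1}{-13798260 + 5} = \frac{1}{-13798255} = - \frac{1}{13798255}$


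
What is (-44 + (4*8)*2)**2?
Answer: 400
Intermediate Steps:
(-44 + (4*8)*2)**2 = (-44 + 32*2)**2 = (-44 + 64)**2 = 20**2 = 400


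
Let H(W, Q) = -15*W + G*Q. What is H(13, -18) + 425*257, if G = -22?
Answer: 109426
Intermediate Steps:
H(W, Q) = -22*Q - 15*W (H(W, Q) = -15*W - 22*Q = -22*Q - 15*W)
H(13, -18) + 425*257 = (-22*(-18) - 15*13) + 425*257 = (396 - 195) + 109225 = 201 + 109225 = 109426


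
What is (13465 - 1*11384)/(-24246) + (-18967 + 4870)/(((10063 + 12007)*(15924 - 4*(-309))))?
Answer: -131410102177/1530412369200 ≈ -0.085866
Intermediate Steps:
(13465 - 1*11384)/(-24246) + (-18967 + 4870)/(((10063 + 12007)*(15924 - 4*(-309)))) = (13465 - 11384)*(-1/24246) - 14097*1/(22070*(15924 + 1236)) = 2081*(-1/24246) - 14097/(22070*17160) = -2081/24246 - 14097/378721200 = -2081/24246 - 14097*1/378721200 = -2081/24246 - 4699/126240400 = -131410102177/1530412369200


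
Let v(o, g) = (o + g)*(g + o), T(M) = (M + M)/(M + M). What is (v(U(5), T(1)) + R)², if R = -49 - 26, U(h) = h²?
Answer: 361201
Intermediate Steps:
T(M) = 1 (T(M) = (2*M)/((2*M)) = (2*M)*(1/(2*M)) = 1)
v(o, g) = (g + o)² (v(o, g) = (g + o)*(g + o) = (g + o)²)
R = -75
(v(U(5), T(1)) + R)² = ((1 + 5²)² - 75)² = ((1 + 25)² - 75)² = (26² - 75)² = (676 - 75)² = 601² = 361201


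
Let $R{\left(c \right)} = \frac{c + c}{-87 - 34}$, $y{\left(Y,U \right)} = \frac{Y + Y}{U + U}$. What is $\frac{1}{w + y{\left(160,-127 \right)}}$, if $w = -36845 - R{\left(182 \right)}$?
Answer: $- \frac{15367}{566170247} \approx -2.7142 \cdot 10^{-5}$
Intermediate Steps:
$y{\left(Y,U \right)} = \frac{Y}{U}$ ($y{\left(Y,U \right)} = \frac{2 Y}{2 U} = 2 Y \frac{1}{2 U} = \frac{Y}{U}$)
$R{\left(c \right)} = - \frac{2 c}{121}$ ($R{\left(c \right)} = \frac{2 c}{-121} = 2 c \left(- \frac{1}{121}\right) = - \frac{2 c}{121}$)
$w = - \frac{4457881}{121}$ ($w = -36845 - \left(- \frac{2}{121}\right) 182 = -36845 - - \frac{364}{121} = -36845 + \frac{364}{121} = - \frac{4457881}{121} \approx -36842.0$)
$\frac{1}{w + y{\left(160,-127 \right)}} = \frac{1}{- \frac{4457881}{121} + \frac{160}{-127}} = \frac{1}{- \frac{4457881}{121} + 160 \left(- \frac{1}{127}\right)} = \frac{1}{- \frac{4457881}{121} - \frac{160}{127}} = \frac{1}{- \frac{566170247}{15367}} = - \frac{15367}{566170247}$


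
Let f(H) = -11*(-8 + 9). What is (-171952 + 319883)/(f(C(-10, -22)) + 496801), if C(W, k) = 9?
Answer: 21133/70970 ≈ 0.29777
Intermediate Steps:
f(H) = -11 (f(H) = -11*1 = -11)
(-171952 + 319883)/(f(C(-10, -22)) + 496801) = (-171952 + 319883)/(-11 + 496801) = 147931/496790 = 147931*(1/496790) = 21133/70970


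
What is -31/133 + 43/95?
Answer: 146/665 ≈ 0.21955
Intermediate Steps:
-31/133 + 43/95 = 146/665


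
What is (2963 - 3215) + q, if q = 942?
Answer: 690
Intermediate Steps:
(2963 - 3215) + q = (2963 - 3215) + 942 = -252 + 942 = 690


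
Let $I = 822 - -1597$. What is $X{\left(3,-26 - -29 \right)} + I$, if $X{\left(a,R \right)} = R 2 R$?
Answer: $2437$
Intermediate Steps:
$X{\left(a,R \right)} = 2 R^{2}$ ($X{\left(a,R \right)} = 2 R R = 2 R^{2}$)
$I = 2419$ ($I = 822 + 1597 = 2419$)
$X{\left(3,-26 - -29 \right)} + I = 2 \left(-26 - -29\right)^{2} + 2419 = 2 \left(-26 + 29\right)^{2} + 2419 = 2 \cdot 3^{2} + 2419 = 2 \cdot 9 + 2419 = 18 + 2419 = 2437$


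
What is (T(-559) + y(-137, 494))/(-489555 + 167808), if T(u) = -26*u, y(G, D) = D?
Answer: -15028/321747 ≈ -0.046708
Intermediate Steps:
(T(-559) + y(-137, 494))/(-489555 + 167808) = (-26*(-559) + 494)/(-489555 + 167808) = (14534 + 494)/(-321747) = 15028*(-1/321747) = -15028/321747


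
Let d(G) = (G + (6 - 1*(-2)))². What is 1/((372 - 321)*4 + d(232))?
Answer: 1/57804 ≈ 1.7300e-5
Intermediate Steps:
d(G) = (8 + G)² (d(G) = (G + (6 + 2))² = (G + 8)² = (8 + G)²)
1/((372 - 321)*4 + d(232)) = 1/((372 - 321)*4 + (8 + 232)²) = 1/(51*4 + 240²) = 1/(204 + 57600) = 1/57804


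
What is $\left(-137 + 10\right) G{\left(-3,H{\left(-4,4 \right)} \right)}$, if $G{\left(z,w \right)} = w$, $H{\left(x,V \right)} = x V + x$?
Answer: $2540$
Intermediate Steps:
$H{\left(x,V \right)} = x + V x$ ($H{\left(x,V \right)} = V x + x = x + V x$)
$\left(-137 + 10\right) G{\left(-3,H{\left(-4,4 \right)} \right)} = \left(-137 + 10\right) \left(- 4 \left(1 + 4\right)\right) = - 127 \left(\left(-4\right) 5\right) = \left(-127\right) \left(-20\right) = 2540$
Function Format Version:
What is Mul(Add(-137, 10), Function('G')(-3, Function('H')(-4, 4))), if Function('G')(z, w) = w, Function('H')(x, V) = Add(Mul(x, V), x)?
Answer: 2540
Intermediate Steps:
Function('H')(x, V) = Add(x, Mul(V, x)) (Function('H')(x, V) = Add(Mul(V, x), x) = Add(x, Mul(V, x)))
Mul(Add(-137, 10), Function('G')(-3, Function('H')(-4, 4))) = Mul(Add(-137, 10), Mul(-4, Add(1, 4))) = Mul(-127, Mul(-4, 5)) = Mul(-127, -20) = 2540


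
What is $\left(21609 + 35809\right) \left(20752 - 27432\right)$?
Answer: $-383552240$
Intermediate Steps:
$\left(21609 + 35809\right) \left(20752 - 27432\right) = 57418 \left(-6680\right) = -383552240$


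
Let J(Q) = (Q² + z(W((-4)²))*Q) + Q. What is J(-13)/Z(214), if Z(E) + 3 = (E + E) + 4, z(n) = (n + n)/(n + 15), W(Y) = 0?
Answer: 4/11 ≈ 0.36364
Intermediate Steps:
z(n) = 2*n/(15 + n) (z(n) = (2*n)/(15 + n) = 2*n/(15 + n))
Z(E) = 1 + 2*E (Z(E) = -3 + ((E + E) + 4) = -3 + (2*E + 4) = -3 + (4 + 2*E) = 1 + 2*E)
J(Q) = Q + Q² (J(Q) = (Q² + (2*0/(15 + 0))*Q) + Q = (Q² + (2*0/15)*Q) + Q = (Q² + (2*0*(1/15))*Q) + Q = (Q² + 0*Q) + Q = (Q² + 0) + Q = Q² + Q = Q + Q²)
J(-13)/Z(214) = (-13*(1 - 13))/(1 + 2*214) = (-13*(-12))/(1 + 428) = 156/429 = 156*(1/429) = 4/11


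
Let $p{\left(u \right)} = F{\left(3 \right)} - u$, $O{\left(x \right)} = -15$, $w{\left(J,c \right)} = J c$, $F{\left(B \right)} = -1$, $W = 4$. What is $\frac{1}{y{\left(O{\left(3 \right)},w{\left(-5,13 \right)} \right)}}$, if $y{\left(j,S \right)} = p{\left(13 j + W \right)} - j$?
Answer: $\frac{1}{205} \approx 0.0048781$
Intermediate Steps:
$p{\left(u \right)} = -1 - u$
$y{\left(j,S \right)} = -5 - 14 j$ ($y{\left(j,S \right)} = \left(-1 - \left(13 j + 4\right)\right) - j = \left(-1 - \left(4 + 13 j\right)\right) - j = \left(-5 - 13 j\right) - j = -5 - 14 j$)
$\frac{1}{y{\left(O{\left(3 \right)},w{\left(-5,13 \right)} \right)}} = \frac{1}{-5 - -210} = \frac{1}{-5 + 210} = \frac{1}{205}$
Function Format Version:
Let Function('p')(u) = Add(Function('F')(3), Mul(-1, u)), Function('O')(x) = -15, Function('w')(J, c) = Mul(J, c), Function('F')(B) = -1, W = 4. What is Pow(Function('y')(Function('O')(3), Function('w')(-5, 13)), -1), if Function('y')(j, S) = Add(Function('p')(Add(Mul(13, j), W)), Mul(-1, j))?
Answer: Rational(1, 205) ≈ 0.0048781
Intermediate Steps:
Function('p')(u) = Add(-1, Mul(-1, u))
Function('y')(j, S) = Add(-5, Mul(-14, j)) (Function('y')(j, S) = Add(Add(-1, Mul(-1, Add(Mul(13, j), 4))), Mul(-1, j)) = Add(Add(-1, Mul(-1, Add(4, Mul(13, j)))), Mul(-1, j)) = Add(Add(-1, Add(-4, Mul(-13, j))), Mul(-1, j)) = Add(Add(-5, Mul(-13, j)), Mul(-1, j)) = Add(-5, Mul(-14, j)))
Pow(Function('y')(Function('O')(3), Function('w')(-5, 13)), -1) = Pow(Add(-5, Mul(-14, -15)), -1) = Pow(Add(-5, 210), -1) = Pow(205, -1) = Rational(1, 205)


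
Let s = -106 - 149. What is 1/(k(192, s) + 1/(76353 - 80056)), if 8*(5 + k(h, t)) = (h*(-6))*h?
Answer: -3703/102399060 ≈ -3.6162e-5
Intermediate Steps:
s = -255
k(h, t) = -5 - 3*h²/4 (k(h, t) = -5 + ((h*(-6))*h)/8 = -5 + ((-6*h)*h)/8 = -5 + (-6*h²)/8 = -5 - 3*h²/4)
1/(k(192, s) + 1/(76353 - 80056)) = 1/((-5 - ¾*192²) + 1/(76353 - 80056)) = 1/((-5 - ¾*36864) + 1/(-3703)) = 1/((-5 - 27648) - 1/3703) = 1/(-27653 - 1/3703) = 1/(-102399060/3703) = -3703/102399060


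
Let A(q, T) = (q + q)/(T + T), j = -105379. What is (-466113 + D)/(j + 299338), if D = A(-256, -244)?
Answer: -28432829/11831499 ≈ -2.4031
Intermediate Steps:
A(q, T) = q/T (A(q, T) = (2*q)/((2*T)) = (2*q)*(1/(2*T)) = q/T)
D = 64/61 (D = -256/(-244) = -256*(-1/244) = 64/61 ≈ 1.0492)
(-466113 + D)/(j + 299338) = (-466113 + 64/61)/(-105379 + 299338) = -28432829/61/193959 = -28432829/61*1/193959 = -28432829/11831499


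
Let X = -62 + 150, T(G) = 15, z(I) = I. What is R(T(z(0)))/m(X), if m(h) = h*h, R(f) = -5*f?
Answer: -75/7744 ≈ -0.0096849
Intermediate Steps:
X = 88
m(h) = h**2
R(T(z(0)))/m(X) = (-5*15)/(88**2) = -75/7744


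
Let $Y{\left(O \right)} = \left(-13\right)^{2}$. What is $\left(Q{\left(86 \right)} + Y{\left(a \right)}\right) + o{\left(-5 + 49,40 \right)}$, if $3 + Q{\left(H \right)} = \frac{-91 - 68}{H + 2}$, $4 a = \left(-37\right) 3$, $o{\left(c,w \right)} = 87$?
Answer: $\frac{22105}{88} \approx 251.19$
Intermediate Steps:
$a = - \frac{111}{4}$ ($a = \frac{\left(-37\right) 3}{4} = \frac{1}{4} \left(-111\right) = - \frac{111}{4} \approx -27.75$)
$Q{\left(H \right)} = -3 - \frac{159}{2 + H}$ ($Q{\left(H \right)} = -3 + \frac{-91 - 68}{H + 2} = -3 - \frac{159}{2 + H}$)
$Y{\left(O \right)} = 169$
$\left(Q{\left(86 \right)} + Y{\left(a \right)}\right) + o{\left(-5 + 49,40 \right)} = \left(\frac{3 \left(-55 - 86\right)}{2 + 86} + 169\right) + 87 = \left(\frac{3 \left(-55 - 86\right)}{88} + 169\right) + 87 = \left(3 \cdot \frac{1}{88} \left(-141\right) + 169\right) + 87 = \left(- \frac{423}{88} + 169\right) + 87 = \frac{14449}{88} + 87 = \frac{22105}{88}$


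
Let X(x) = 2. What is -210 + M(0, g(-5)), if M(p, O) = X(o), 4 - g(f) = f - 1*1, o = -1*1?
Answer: -208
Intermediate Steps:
o = -1
g(f) = 5 - f (g(f) = 4 - (f - 1*1) = 4 - (f - 1) = 4 - (-1 + f) = 4 + (1 - f) = 5 - f)
M(p, O) = 2
-210 + M(0, g(-5)) = -210 + 2 = -208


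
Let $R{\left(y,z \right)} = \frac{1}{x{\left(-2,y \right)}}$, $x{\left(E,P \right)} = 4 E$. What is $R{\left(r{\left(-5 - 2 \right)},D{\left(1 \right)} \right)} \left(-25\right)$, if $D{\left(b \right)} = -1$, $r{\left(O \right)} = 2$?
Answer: $\frac{25}{8} \approx 3.125$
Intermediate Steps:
$R{\left(y,z \right)} = - \frac{1}{8}$ ($R{\left(y,z \right)} = \frac{1}{4 \left(-2\right)} = \frac{1}{-8} = - \frac{1}{8}$)
$R{\left(r{\left(-5 - 2 \right)},D{\left(1 \right)} \right)} \left(-25\right) = \left(- \frac{1}{8}\right) \left(-25\right) = \frac{25}{8}$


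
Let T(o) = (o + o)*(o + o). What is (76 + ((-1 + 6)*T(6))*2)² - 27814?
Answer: 2270442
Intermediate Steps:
T(o) = 4*o² (T(o) = (2*o)*(2*o) = 4*o²)
(76 + ((-1 + 6)*T(6))*2)² - 27814 = (76 + ((-1 + 6)*(4*6²))*2)² - 27814 = (76 + (5*(4*36))*2)² - 27814 = (76 + (5*144)*2)² - 27814 = (76 + 720*2)² - 27814 = (76 + 1440)² - 27814 = 1516² - 27814 = 2298256 - 27814 = 2270442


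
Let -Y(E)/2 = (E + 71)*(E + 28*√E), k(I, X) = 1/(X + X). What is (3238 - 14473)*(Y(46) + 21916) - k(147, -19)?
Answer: -4761123359/38 + 73611720*√46 ≈ 3.7397e+8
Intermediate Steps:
k(I, X) = 1/(2*X)
Y(E) = -2*(71 + E)*(E + 28*√E) (Y(E) = -2*(E + 71)*(E + 28*√E) = -2*(71 + E)*(E + 28*√E))
(3238 - 14473)*(Y(46) + 21916) - k(147, -19) = (3238 - 14473)*((-3976*√46 - 142*46 - 2576*√46 - 2*46²) + 21916) - 1/(2*(-19)) = -11235*((-3976*√46 - 6532 - 2576*√46 - 2*2116) + 21916) - (-1)/(2*19) = -11235*((-3976*√46 - 6532 - 2576*√46 - 4232) + 21916) - 1*(-1/38) = -11235*((-10764 - 6552*√46) + 21916) + 1/38 = -11235*(11152 - 6552*√46) + 1/38 = (-125292720 + 73611720*√46) + 1/38 = -4761123359/38 + 73611720*√46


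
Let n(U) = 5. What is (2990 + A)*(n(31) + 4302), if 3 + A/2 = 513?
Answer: 17271070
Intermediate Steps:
A = 1020 (A = -6 + 2*513 = -6 + 1026 = 1020)
(2990 + A)*(n(31) + 4302) = (2990 + 1020)*(5 + 4302) = 4010*4307 = 17271070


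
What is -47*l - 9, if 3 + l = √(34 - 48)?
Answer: 132 - 47*I*√14 ≈ 132.0 - 175.86*I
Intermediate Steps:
l = -3 + I*√14 (l = -3 + √(34 - 48) = -3 + √(-14) = -3 + I*√14 ≈ -3.0 + 3.7417*I)
-47*l - 9 = -47*(-3 + I*√14) - 9 = (141 - 47*I*√14) - 9 = 132 - 47*I*√14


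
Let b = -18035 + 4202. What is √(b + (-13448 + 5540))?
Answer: I*√21741 ≈ 147.45*I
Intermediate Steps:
b = -13833
√(b + (-13448 + 5540)) = √(-13833 + (-13448 + 5540)) = √(-13833 - 7908) = √(-21741) = I*√21741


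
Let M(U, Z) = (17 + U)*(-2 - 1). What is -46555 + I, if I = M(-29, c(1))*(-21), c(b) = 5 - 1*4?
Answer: -47311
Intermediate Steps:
c(b) = 1 (c(b) = 5 - 4 = 1)
M(U, Z) = -51 - 3*U (M(U, Z) = (17 + U)*(-3) = -51 - 3*U)
I = -756 (I = (-51 - 3*(-29))*(-21) = (-51 + 87)*(-21) = 36*(-21) = -756)
-46555 + I = -46555 - 756 = -47311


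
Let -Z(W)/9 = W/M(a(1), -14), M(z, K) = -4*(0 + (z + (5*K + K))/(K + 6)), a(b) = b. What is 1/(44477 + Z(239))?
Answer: 83/3695893 ≈ 2.2457e-5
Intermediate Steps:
M(z, K) = -4*(z + 6*K)/(6 + K) (M(z, K) = -4*(0 + (z + 6*K)/(6 + K)) = -4*(z + 6*K)/(6 + K))
Z(W) = 18*W/83 (Z(W) = -9*W/(4*(-1*1 - 6*(-14))/(6 - 14)) = -9*W/(4*(-1 + 84)/(-8)) = -9*W/(4*(-1/8)*83) = -9*W/(-83/2) = -9*W*(-2)/83 = -(-18)*W/83 = 18*W/83)
1/(44477 + Z(239)) = 1/(44477 + (18/83)*239) = 1/(44477 + 4302/83) = 1/(3695893/83) = 83/3695893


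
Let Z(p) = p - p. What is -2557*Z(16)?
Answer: 0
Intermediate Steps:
Z(p) = 0
-2557*Z(16) = -2557*0 = 0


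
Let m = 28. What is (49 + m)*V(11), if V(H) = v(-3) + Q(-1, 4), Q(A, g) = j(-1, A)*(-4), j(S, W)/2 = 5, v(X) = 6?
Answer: -2618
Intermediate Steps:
j(S, W) = 10 (j(S, W) = 2*5 = 10)
Q(A, g) = -40 (Q(A, g) = 10*(-4) = -40)
V(H) = -34 (V(H) = 6 - 40 = -34)
(49 + m)*V(11) = (49 + 28)*(-34) = 77*(-34) = -2618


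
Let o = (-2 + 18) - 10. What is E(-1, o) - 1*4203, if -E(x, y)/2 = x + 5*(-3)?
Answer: -4171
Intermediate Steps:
o = 6 (o = 16 - 10 = 6)
E(x, y) = 30 - 2*x (E(x, y) = -2*(x + 5*(-3)) = -2*(x - 15) = -2*(-15 + x) = 30 - 2*x)
E(-1, o) - 1*4203 = (30 - 2*(-1)) - 1*4203 = (30 + 2) - 4203 = 32 - 4203 = -4171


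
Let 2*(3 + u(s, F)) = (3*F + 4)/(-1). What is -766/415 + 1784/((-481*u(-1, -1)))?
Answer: -1098402/1397305 ≈ -0.78609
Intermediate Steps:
u(s, F) = -5 - 3*F/2 (u(s, F) = -3 + ((3*F + 4)/(-1))/2 = -3 + ((4 + 3*F)*(-1))/2 = -3 + (-4 - 3*F)/2 = -3 + (-2 - 3*F/2) = -5 - 3*F/2)
-766/415 + 1784/((-481*u(-1, -1))) = -766/415 + 1784/((-481*(-5 - 3/2*(-1)))) = -766*1/415 + 1784/((-481*(-5 + 3/2))) = -766/415 + 1784/((-481*(-7/2))) = -766/415 + 1784/(3367/2) = -766/415 + 1784*(2/3367) = -766/415 + 3568/3367 = -1098402/1397305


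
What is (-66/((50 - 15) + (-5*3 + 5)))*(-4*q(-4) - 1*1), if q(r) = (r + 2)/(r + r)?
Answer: 132/25 ≈ 5.2800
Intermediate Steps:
q(r) = (2 + r)/(2*r) (q(r) = (2 + r)/((2*r)) = (2 + r)*(1/(2*r)) = (2 + r)/(2*r))
(-66/((50 - 15) + (-5*3 + 5)))*(-4*q(-4) - 1*1) = (-66/((50 - 15) + (-5*3 + 5)))*(-2*(2 - 4)/(-4) - 1*1) = (-66/(35 + (-15 + 5)))*(-2*(-1)*(-2)/4 - 1) = (-66/(35 - 10))*(-4*1/4 - 1) = (-66/25)*(-1 - 1) = ((1/25)*(-66))*(-2) = -66/25*(-2) = 132/25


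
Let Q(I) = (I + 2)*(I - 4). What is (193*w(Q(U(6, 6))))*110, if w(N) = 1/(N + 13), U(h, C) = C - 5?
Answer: 10615/2 ≈ 5307.5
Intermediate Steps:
U(h, C) = -5 + C
Q(I) = (-4 + I)*(2 + I) (Q(I) = (2 + I)*(-4 + I) = (-4 + I)*(2 + I))
w(N) = 1/(13 + N)
(193*w(Q(U(6, 6))))*110 = (193/(13 + (-8 + (-5 + 6)² - 2*(-5 + 6))))*110 = (193/(13 + (-8 + 1² - 2*1)))*110 = (193/(13 + (-8 + 1 - 2)))*110 = (193/(13 - 9))*110 = (193/4)*110 = 10615/2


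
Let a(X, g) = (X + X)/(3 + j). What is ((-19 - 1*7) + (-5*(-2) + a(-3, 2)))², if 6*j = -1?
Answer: 94864/289 ≈ 328.25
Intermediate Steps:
j = -⅙ (j = (⅙)*(-1) = -⅙ ≈ -0.16667)
a(X, g) = 12*X/17 (a(X, g) = (X + X)/(3 - ⅙) = (2*X)/(17/6) = (2*X)*(6/17) = 12*X/17)
((-19 - 1*7) + (-5*(-2) + a(-3, 2)))² = ((-19 - 1*7) + (-5*(-2) + (12/17)*(-3)))² = ((-19 - 7) + (10 - 36/17))² = (-26 + 134/17)² = (-308/17)² = 94864/289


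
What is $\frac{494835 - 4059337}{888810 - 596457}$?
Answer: $- \frac{3564502}{292353} \approx -12.192$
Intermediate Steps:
$\frac{494835 - 4059337}{888810 - 596457} = - \frac{3564502}{888810 + \left(-2301366 + 1704909\right)} = - \frac{3564502}{888810 - 596457} = - \frac{3564502}{292353}$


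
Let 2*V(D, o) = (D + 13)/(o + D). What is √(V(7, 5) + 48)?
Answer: √1758/6 ≈ 6.9881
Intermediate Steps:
V(D, o) = (13 + D)/(2*(D + o)) (V(D, o) = ((D + 13)/(o + D))/2 = ((13 + D)/(D + o))/2 = (13 + D)/(2*(D + o)))
√(V(7, 5) + 48) = √((13 + 7)/(2*(7 + 5)) + 48) = √((½)*20/12 + 48) = √((½)*(1/12)*20 + 48) = √(⅚ + 48) = √(293/6) = √1758/6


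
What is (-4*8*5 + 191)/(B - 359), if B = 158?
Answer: -31/201 ≈ -0.15423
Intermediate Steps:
(-4*8*5 + 191)/(B - 359) = (-4*8*5 + 191)/(158 - 359) = (-32*5 + 191)/(-201) = (-160 + 191)*(-1/201) = 31*(-1/201) = -31/201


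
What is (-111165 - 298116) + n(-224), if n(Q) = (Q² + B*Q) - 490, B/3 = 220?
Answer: -507435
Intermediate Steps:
B = 660 (B = 3*220 = 660)
n(Q) = -490 + Q² + 660*Q (n(Q) = (Q² + 660*Q) - 490 = -490 + Q² + 660*Q)
(-111165 - 298116) + n(-224) = (-111165 - 298116) + (-490 + (-224)² + 660*(-224)) = -409281 + (-490 + 50176 - 147840) = -409281 - 98154 = -507435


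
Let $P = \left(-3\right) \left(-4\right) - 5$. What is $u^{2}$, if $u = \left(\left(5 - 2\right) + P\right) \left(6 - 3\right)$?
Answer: $900$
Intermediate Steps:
$P = 7$ ($P = 12 - 5 = 7$)
$u = 30$ ($u = \left(\left(5 - 2\right) + 7\right) \left(6 - 3\right) = \left(3 + 7\right) 3 = 10 \cdot 3 = 30$)
$u^{2} = 30^{2} = 900$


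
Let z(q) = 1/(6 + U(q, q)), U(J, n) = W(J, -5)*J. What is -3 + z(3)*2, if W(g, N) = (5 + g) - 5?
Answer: -43/15 ≈ -2.8667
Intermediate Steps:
W(g, N) = g
U(J, n) = J² (U(J, n) = J*J = J²)
z(q) = 1/(6 + q²)
-3 + z(3)*2 = -3 + 2/(6 + 3²) = -3 + 2/(6 + 9) = -3 + 2/15 = -43/15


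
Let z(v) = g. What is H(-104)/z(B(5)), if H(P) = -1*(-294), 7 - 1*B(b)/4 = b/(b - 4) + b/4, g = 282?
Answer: 49/47 ≈ 1.0426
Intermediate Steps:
B(b) = 28 - b - 4*b/(-4 + b) (B(b) = 28 - 4*(b/(b - 4) + b/4) = 28 - 4*(b/(-4 + b) + b*(1/4)) = 28 - 4*(b/(-4 + b) + b/4) = 28 - 4*(b/4 + b/(-4 + b)) = 28 + (-b - 4*b/(-4 + b)) = 28 - b - 4*b/(-4 + b))
z(v) = 282
H(P) = 294
H(-104)/z(B(5)) = 294/282 = 294*(1/282) = 49/47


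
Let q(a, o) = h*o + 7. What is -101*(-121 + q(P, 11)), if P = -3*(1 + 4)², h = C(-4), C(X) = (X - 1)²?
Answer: -16261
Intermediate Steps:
C(X) = (-1 + X)²
h = 25 (h = (-1 - 4)² = (-5)² = 25)
P = -75 (P = -3*5² = -3*25 = -75)
q(a, o) = 7 + 25*o (q(a, o) = 25*o + 7 = 7 + 25*o)
-101*(-121 + q(P, 11)) = -101*(-121 + (7 + 25*11)) = -101*(-121 + (7 + 275)) = -101*(-121 + 282) = -101*161 = -16261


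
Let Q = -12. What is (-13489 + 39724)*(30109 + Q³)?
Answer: 744575535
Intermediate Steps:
(-13489 + 39724)*(30109 + Q³) = (-13489 + 39724)*(30109 + (-12)³) = 26235*(30109 - 1728) = 26235*28381 = 744575535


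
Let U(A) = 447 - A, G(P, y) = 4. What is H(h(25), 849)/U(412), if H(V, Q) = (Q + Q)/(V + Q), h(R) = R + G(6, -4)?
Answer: 849/15365 ≈ 0.055255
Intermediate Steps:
h(R) = 4 + R (h(R) = R + 4 = 4 + R)
H(V, Q) = 2*Q/(Q + V) (H(V, Q) = (2*Q)/(Q + V) = 2*Q/(Q + V))
H(h(25), 849)/U(412) = (2*849/(849 + (4 + 25)))/(447 - 1*412) = (2*849/(849 + 29))/(447 - 412) = (2*849/878)/35 = (2*849*(1/878))*(1/35) = (849/439)*(1/35) = 849/15365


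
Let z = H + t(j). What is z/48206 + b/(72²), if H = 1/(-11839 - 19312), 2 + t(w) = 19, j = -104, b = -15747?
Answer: -3940662525673/1297438651584 ≈ -3.0373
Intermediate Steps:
t(w) = 17 (t(w) = -2 + 19 = 17)
H = -1/31151 (H = 1/(-31151) = -1/31151 ≈ -3.2102e-5)
z = 529566/31151 (z = -1/31151 + 17 = 529566/31151 ≈ 17.000)
z/48206 + b/(72²) = (529566/31151)/48206 - 15747/(72²) = (529566/31151)*(1/48206) - 15747/5184 = 264783/750832553 - 15747*1/5184 = 264783/750832553 - 5249/1728 = -3940662525673/1297438651584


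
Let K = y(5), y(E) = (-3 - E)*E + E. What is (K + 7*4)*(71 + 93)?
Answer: -1148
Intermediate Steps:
y(E) = E + E*(-3 - E) (y(E) = E*(-3 - E) + E = E + E*(-3 - E))
K = -35 (K = -1*5*(2 + 5) = -1*5*7 = -35)
(K + 7*4)*(71 + 93) = (-35 + 7*4)*(71 + 93) = (-35 + 28)*164 = -7*164 = -1148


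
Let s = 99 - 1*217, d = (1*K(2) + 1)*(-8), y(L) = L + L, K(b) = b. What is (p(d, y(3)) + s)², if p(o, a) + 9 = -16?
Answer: 20449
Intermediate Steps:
y(L) = 2*L
d = -24 (d = (1*2 + 1)*(-8) = (2 + 1)*(-8) = 3*(-8) = -24)
p(o, a) = -25 (p(o, a) = -9 - 16 = -25)
s = -118 (s = 99 - 217 = -118)
(p(d, y(3)) + s)² = (-25 - 118)² = (-143)² = 20449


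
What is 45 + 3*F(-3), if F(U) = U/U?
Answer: 48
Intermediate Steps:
F(U) = 1
45 + 3*F(-3) = 45 + 3*1 = 45 + 3 = 48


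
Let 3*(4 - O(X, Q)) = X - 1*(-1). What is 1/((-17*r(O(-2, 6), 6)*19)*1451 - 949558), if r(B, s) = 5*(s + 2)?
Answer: -1/19696478 ≈ -5.0770e-8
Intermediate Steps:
O(X, Q) = 11/3 - X/3 (O(X, Q) = 4 - (X - 1*(-1))/3 = 4 - (X + 1)/3 = 4 - (1 + X)/3 = 4 + (-⅓ - X/3) = 11/3 - X/3)
r(B, s) = 10 + 5*s (r(B, s) = 5*(2 + s) = 10 + 5*s)
1/((-17*r(O(-2, 6), 6)*19)*1451 - 949558) = 1/((-17*(10 + 5*6)*19)*1451 - 949558) = 1/((-17*(10 + 30)*19)*1451 - 949558) = 1/((-17*40*19)*1451 - 949558) = 1/(-680*19*1451 - 949558) = 1/(-12920*1451 - 949558) = 1/(-18746920 - 949558) = 1/(-19696478) = -1/19696478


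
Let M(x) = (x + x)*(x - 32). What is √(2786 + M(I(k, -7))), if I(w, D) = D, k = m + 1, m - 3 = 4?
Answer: 14*√17 ≈ 57.724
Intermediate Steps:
m = 7 (m = 3 + 4 = 7)
k = 8 (k = 7 + 1 = 8)
M(x) = 2*x*(-32 + x) (M(x) = (2*x)*(-32 + x) = 2*x*(-32 + x))
√(2786 + M(I(k, -7))) = √(2786 + 2*(-7)*(-32 - 7)) = √(2786 + 2*(-7)*(-39)) = √(2786 + 546) = √3332 = 14*√17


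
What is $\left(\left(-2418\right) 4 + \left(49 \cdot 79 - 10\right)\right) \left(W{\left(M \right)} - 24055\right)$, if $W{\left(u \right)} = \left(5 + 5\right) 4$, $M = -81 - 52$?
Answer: $139551165$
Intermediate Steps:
$M = -133$ ($M = -81 - 52 = -133$)
$W{\left(u \right)} = 40$ ($W{\left(u \right)} = 10 \cdot 4 = 40$)
$\left(\left(-2418\right) 4 + \left(49 \cdot 79 - 10\right)\right) \left(W{\left(M \right)} - 24055\right) = \left(\left(-2418\right) 4 + \left(49 \cdot 79 - 10\right)\right) \left(40 - 24055\right) = \left(-9672 + \left(3871 - 10\right)\right) \left(-24015\right) = \left(-9672 + 3861\right) \left(-24015\right) = \left(-5811\right) \left(-24015\right) = 139551165$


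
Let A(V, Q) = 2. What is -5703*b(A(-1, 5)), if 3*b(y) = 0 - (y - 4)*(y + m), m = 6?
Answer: -30416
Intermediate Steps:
b(y) = -(-4 + y)*(6 + y)/3 (b(y) = (0 - (y - 4)*(y + 6))/3 = (0 - (-4 + y)*(6 + y))/3 = (-(-4 + y)*(6 + y))/3 = -(-4 + y)*(6 + y)/3)
-5703*b(A(-1, 5)) = -5703*(8 - ⅔*2 - ⅓*2²) = -5703*(8 - 4/3 - ⅓*4) = -5703*(8 - 4/3 - 4/3) = -5703*16/3 = -30416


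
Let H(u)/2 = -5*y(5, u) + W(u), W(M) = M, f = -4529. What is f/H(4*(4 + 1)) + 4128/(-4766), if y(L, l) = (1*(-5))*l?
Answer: -12939167/2478320 ≈ -5.2209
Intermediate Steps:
y(L, l) = -5*l
H(u) = 52*u (H(u) = 2*(-(-25)*u + u) = 2*(25*u + u) = 2*(26*u) = 52*u)
f/H(4*(4 + 1)) + 4128/(-4766) = -4529*1/(208*(4 + 1)) + 4128/(-4766) = -4529/(52*(4*5)) + 4128*(-1/4766) = -4529/(52*20) - 2064/2383 = -4529/1040 - 2064/2383 = -12939167/2478320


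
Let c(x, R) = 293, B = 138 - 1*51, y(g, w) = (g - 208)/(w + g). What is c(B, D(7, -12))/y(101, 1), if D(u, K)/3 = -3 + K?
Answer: -29886/107 ≈ -279.31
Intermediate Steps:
D(u, K) = -9 + 3*K (D(u, K) = 3*(-3 + K) = -9 + 3*K)
y(g, w) = (-208 + g)/(g + w)
B = 87 (B = 138 - 51 = 87)
c(B, D(7, -12))/y(101, 1) = 293/(((-208 + 101)/(101 + 1))) = 293/((-107/102)) = 293/(((1/102)*(-107))) = 293/(-107/102) = 293*(-102/107) = -29886/107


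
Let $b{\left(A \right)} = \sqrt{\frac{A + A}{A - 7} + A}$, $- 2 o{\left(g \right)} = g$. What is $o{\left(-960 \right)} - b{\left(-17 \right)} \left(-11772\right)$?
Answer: $480 + 1962 i \sqrt{561} \approx 480.0 + 46471.0 i$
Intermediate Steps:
$o{\left(g \right)} = - \frac{g}{2}$
$b{\left(A \right)} = \sqrt{A + \frac{2 A}{-7 + A}}$ ($b{\left(A \right)} = \sqrt{\frac{2 A}{-7 + A} + A} = \sqrt{A + \frac{2 A}{-7 + A}}$)
$o{\left(-960 \right)} - b{\left(-17 \right)} \left(-11772\right) = \left(- \frac{1}{2}\right) \left(-960\right) - \sqrt{- \frac{17 \left(-5 - 17\right)}{-7 - 17}} \left(-11772\right) = 480 - \sqrt{\left(-17\right) \frac{1}{-24} \left(-22\right)} \left(-11772\right) = 480 - \sqrt{\left(-17\right) \left(- \frac{1}{24}\right) \left(-22\right)} \left(-11772\right) = 480 - \sqrt{- \frac{187}{12}} \left(-11772\right) = 480 - \frac{i \sqrt{561}}{6} \left(-11772\right) = 480 - - 1962 i \sqrt{561} = 480 + 1962 i \sqrt{561}$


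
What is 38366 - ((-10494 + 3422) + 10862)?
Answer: 34576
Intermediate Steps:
38366 - ((-10494 + 3422) + 10862) = 38366 - (-7072 + 10862) = 38366 - 1*3790 = 38366 - 3790 = 34576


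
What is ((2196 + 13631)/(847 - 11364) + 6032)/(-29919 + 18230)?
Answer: -63422717/122933213 ≈ -0.51591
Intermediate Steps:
((2196 + 13631)/(847 - 11364) + 6032)/(-29919 + 18230) = (15827/(-10517) + 6032)/(-11689) = (15827*(-1/10517) + 6032)*(-1/11689) = (-15827/10517 + 6032)*(-1/11689) = (63422717/10517)*(-1/11689) = -63422717/122933213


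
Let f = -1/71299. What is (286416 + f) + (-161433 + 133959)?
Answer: 18462305657/71299 ≈ 2.5894e+5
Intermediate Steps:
f = -1/71299 (f = -1*1/71299 = -1/71299 ≈ -1.4025e-5)
(286416 + f) + (-161433 + 133959) = (286416 - 1/71299) + (-161433 + 133959) = 20421174383/71299 - 27474 = 18462305657/71299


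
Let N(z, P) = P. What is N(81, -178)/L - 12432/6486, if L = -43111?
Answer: -89133574/46602991 ≈ -1.9126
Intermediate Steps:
N(81, -178)/L - 12432/6486 = -178/(-43111) - 12432/6486 = -178*(-1/43111) - 12432*1/6486 = 178/43111 - 2072/1081 = -89133574/46602991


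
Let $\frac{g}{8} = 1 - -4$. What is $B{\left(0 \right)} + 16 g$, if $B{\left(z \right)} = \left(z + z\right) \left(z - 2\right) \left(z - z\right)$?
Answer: $640$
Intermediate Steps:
$g = 40$ ($g = 8 \left(1 - -4\right) = 8 \left(1 + 4\right) = 8 \cdot 5 = 40$)
$B{\left(z \right)} = 0$ ($B{\left(z \right)} = 2 z \left(-2 + z\right) 0 = 0$)
$B{\left(0 \right)} + 16 g = 0 + 16 \cdot 40 = 0 + 640 = 640$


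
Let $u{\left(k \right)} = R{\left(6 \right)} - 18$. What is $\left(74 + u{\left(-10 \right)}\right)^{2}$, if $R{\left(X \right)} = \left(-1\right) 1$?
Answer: $3025$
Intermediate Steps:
$R{\left(X \right)} = -1$
$u{\left(k \right)} = -19$ ($u{\left(k \right)} = -1 - 18 = -19$)
$\left(74 + u{\left(-10 \right)}\right)^{2} = \left(74 - 19\right)^{2} = 55^{2} = 3025$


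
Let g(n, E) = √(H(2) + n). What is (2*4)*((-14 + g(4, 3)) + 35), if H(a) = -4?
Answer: 168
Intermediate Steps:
g(n, E) = √(-4 + n)
(2*4)*((-14 + g(4, 3)) + 35) = (2*4)*((-14 + √(-4 + 4)) + 35) = 8*((-14 + √0) + 35) = 8*((-14 + 0) + 35) = 8*(-14 + 35) = 8*21 = 168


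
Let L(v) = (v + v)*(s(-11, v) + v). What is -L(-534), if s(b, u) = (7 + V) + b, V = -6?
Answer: -580992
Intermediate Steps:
s(b, u) = 1 + b (s(b, u) = (7 - 6) + b = 1 + b)
L(v) = 2*v*(-10 + v) (L(v) = (v + v)*((1 - 11) + v) = (2*v)*(-10 + v) = 2*v*(-10 + v))
-L(-534) = -2*(-534)*(-10 - 534) = -2*(-534)*(-544) = -1*580992 = -580992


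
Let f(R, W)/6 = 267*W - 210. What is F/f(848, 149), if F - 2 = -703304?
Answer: -117217/39573 ≈ -2.9620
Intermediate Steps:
F = -703302 (F = 2 - 703304 = -703302)
f(R, W) = -1260 + 1602*W (f(R, W) = 6*(267*W - 210) = 6*(-210 + 267*W) = -1260 + 1602*W)
F/f(848, 149) = -703302/(-1260 + 1602*149) = -703302/(-1260 + 238698) = -703302/237438 = -703302*1/237438 = -117217/39573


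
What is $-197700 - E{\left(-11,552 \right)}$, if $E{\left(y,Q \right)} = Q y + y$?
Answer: $-191617$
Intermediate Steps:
$E{\left(y,Q \right)} = y + Q y$
$-197700 - E{\left(-11,552 \right)} = -197700 - - 11 \left(1 + 552\right) = -197700 - \left(-11\right) 553 = -197700 - -6083 = -197700 + 6083 = -191617$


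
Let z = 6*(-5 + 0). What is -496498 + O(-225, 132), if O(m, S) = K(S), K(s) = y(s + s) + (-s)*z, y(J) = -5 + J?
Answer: -492279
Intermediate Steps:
z = -30 (z = 6*(-5) = -30)
K(s) = -5 + 32*s (K(s) = (-5 + (s + s)) - s*(-30) = (-5 + 2*s) + 30*s = -5 + 32*s)
O(m, S) = -5 + 32*S
-496498 + O(-225, 132) = -496498 + (-5 + 32*132) = -496498 + (-5 + 4224) = -496498 + 4219 = -492279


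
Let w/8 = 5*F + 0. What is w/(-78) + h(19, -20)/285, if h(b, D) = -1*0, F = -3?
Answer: 20/13 ≈ 1.5385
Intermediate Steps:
h(b, D) = 0
w = -120 (w = 8*(5*(-3) + 0) = 8*(-15 + 0) = 8*(-15) = -120)
w/(-78) + h(19, -20)/285 = -120/(-78) + 0/285 = -120*(-1/78) + 0*(1/285) = 20/13 + 0 = 20/13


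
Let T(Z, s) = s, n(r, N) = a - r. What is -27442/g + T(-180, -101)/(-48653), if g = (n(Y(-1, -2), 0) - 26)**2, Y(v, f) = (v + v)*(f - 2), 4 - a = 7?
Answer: -1334997357/66605957 ≈ -20.043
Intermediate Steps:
a = -3 (a = 4 - 1*7 = 4 - 7 = -3)
Y(v, f) = 2*v*(-2 + f) (Y(v, f) = (2*v)*(-2 + f) = 2*v*(-2 + f))
n(r, N) = -3 - r
g = 1369 (g = ((-3 - 2*(-1)*(-2 - 2)) - 26)**2 = ((-3 - 2*(-1)*(-4)) - 26)**2 = ((-3 - 1*8) - 26)**2 = ((-3 - 8) - 26)**2 = (-11 - 26)**2 = (-37)**2 = 1369)
-27442/g + T(-180, -101)/(-48653) = -27442/1369 - 101/(-48653) = -27442*1/1369 - 101*(-1/48653) = -27442/1369 + 101/48653 = -1334997357/66605957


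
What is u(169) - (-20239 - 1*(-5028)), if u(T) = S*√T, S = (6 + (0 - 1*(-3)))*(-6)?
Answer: 14509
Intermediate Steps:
S = -54 (S = (6 + (0 + 3))*(-6) = (6 + 3)*(-6) = 9*(-6) = -54)
u(T) = -54*√T
u(169) - (-20239 - 1*(-5028)) = -54*√169 - (-20239 - 1*(-5028)) = -54*13 - (-20239 + 5028) = -702 - 1*(-15211) = -702 + 15211 = 14509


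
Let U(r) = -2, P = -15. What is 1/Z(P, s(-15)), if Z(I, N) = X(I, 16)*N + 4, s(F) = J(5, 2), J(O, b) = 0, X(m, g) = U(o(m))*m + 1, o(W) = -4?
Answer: ¼ ≈ 0.25000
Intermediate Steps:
X(m, g) = 1 - 2*m (X(m, g) = -2*m + 1 = 1 - 2*m)
s(F) = 0
Z(I, N) = 4 + N*(1 - 2*I) (Z(I, N) = (1 - 2*I)*N + 4 = N*(1 - 2*I) + 4 = 4 + N*(1 - 2*I))
1/Z(P, s(-15)) = 1/(4 + 0*(1 - 2*(-15))) = 1/(4 + 0*(1 + 30)) = 1/(4 + 0*31) = 1/(4 + 0) = 1/4 = ¼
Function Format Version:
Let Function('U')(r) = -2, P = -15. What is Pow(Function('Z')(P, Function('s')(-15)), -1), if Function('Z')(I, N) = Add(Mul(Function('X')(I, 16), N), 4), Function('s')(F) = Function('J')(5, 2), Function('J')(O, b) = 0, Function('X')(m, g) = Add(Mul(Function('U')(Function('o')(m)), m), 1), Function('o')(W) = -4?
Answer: Rational(1, 4) ≈ 0.25000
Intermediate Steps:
Function('X')(m, g) = Add(1, Mul(-2, m)) (Function('X')(m, g) = Add(Mul(-2, m), 1) = Add(1, Mul(-2, m)))
Function('s')(F) = 0
Function('Z')(I, N) = Add(4, Mul(N, Add(1, Mul(-2, I)))) (Function('Z')(I, N) = Add(Mul(Add(1, Mul(-2, I)), N), 4) = Add(Mul(N, Add(1, Mul(-2, I))), 4) = Add(4, Mul(N, Add(1, Mul(-2, I)))))
Pow(Function('Z')(P, Function('s')(-15)), -1) = Pow(Add(4, Mul(0, Add(1, Mul(-2, -15)))), -1) = Pow(Add(4, Mul(0, Add(1, 30))), -1) = Pow(Add(4, Mul(0, 31)), -1) = Pow(Add(4, 0), -1) = Pow(4, -1) = Rational(1, 4)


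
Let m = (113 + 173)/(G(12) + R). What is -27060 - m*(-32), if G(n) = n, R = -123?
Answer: -3012812/111 ≈ -27142.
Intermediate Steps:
m = -286/111 (m = (113 + 173)/(12 - 123) = 286/(-111) = 286*(-1/111) = -286/111 ≈ -2.5766)
-27060 - m*(-32) = -27060 - (-286)*(-32)/111 = -27060 - 1*9152/111 = -27060 - 9152/111 = -3012812/111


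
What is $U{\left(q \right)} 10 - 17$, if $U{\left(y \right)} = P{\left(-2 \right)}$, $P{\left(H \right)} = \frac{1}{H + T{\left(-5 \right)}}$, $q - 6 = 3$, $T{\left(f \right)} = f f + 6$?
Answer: $- \frac{483}{29} \approx -16.655$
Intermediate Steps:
$T{\left(f \right)} = 6 + f^{2}$ ($T{\left(f \right)} = f^{2} + 6 = 6 + f^{2}$)
$q = 9$ ($q = 6 + 3 = 9$)
$P{\left(H \right)} = \frac{1}{31 + H}$ ($P{\left(H \right)} = \frac{1}{H + \left(6 + \left(-5\right)^{2}\right)} = \frac{1}{H + \left(6 + 25\right)} = \frac{1}{H + 31} = \frac{1}{31 + H}$)
$U{\left(y \right)} = \frac{1}{29}$ ($U{\left(y \right)} = \frac{1}{31 - 2} = \frac{1}{29}$)
$U{\left(q \right)} 10 - 17 = \frac{1}{29} \cdot 10 - 17 = \frac{10}{29} - 17 = - \frac{483}{29}$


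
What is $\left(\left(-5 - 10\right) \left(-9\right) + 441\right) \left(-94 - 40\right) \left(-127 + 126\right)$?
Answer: $77184$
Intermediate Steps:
$\left(\left(-5 - 10\right) \left(-9\right) + 441\right) \left(-94 - 40\right) \left(-127 + 126\right) = \left(\left(-15\right) \left(-9\right) + 441\right) \left(\left(-134\right) \left(-1\right)\right) = \left(135 + 441\right) 134 = 576 \cdot 134 = 77184$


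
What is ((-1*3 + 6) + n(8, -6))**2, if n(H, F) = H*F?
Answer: 2025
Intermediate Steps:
n(H, F) = F*H
((-1*3 + 6) + n(8, -6))**2 = ((-1*3 + 6) - 6*8)**2 = ((-3 + 6) - 48)**2 = (3 - 48)**2 = (-45)**2 = 2025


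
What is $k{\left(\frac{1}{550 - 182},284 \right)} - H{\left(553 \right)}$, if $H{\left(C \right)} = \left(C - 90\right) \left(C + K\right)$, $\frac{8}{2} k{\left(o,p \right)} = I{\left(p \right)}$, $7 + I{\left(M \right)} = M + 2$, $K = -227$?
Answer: $- \frac{603473}{4} \approx -1.5087 \cdot 10^{5}$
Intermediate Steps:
$I{\left(M \right)} = -5 + M$ ($I{\left(M \right)} = -7 + \left(M + 2\right) = -7 + \left(2 + M\right) = -5 + M$)
$k{\left(o,p \right)} = - \frac{5}{4} + \frac{p}{4}$ ($k{\left(o,p \right)} = \frac{-5 + p}{4} = - \frac{5}{4} + \frac{p}{4}$)
$H{\left(C \right)} = \left(-227 + C\right) \left(-90 + C\right)$ ($H{\left(C \right)} = \left(C - 90\right) \left(C - 227\right) = \left(-90 + C\right) \left(-227 + C\right) = \left(-227 + C\right) \left(-90 + C\right)$)
$k{\left(\frac{1}{550 - 182},284 \right)} - H{\left(553 \right)} = \left(- \frac{5}{4} + \frac{1}{4} \cdot 284\right) - \left(20430 + 553^{2} - 175301\right) = \left(- \frac{5}{4} + 71\right) - \left(20430 + 305809 - 175301\right) = \frac{279}{4} - 150938 = - \frac{603473}{4}$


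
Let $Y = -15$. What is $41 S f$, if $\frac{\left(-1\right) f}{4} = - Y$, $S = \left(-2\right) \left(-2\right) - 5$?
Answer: $2460$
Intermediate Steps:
$S = -1$ ($S = 4 - 5 = -1$)
$f = -60$ ($f = - 4 \left(\left(-1\right) \left(-15\right)\right) = \left(-4\right) 15 = -60$)
$41 S f = 41 \left(-1\right) \left(-60\right) = \left(-41\right) \left(-60\right) = 2460$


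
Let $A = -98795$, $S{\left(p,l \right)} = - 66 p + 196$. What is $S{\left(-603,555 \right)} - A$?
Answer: $138789$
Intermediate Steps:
$S{\left(p,l \right)} = 196 - 66 p$
$S{\left(-603,555 \right)} - A = \left(196 - -39798\right) - -98795 = \left(196 + 39798\right) + 98795 = 39994 + 98795 = 138789$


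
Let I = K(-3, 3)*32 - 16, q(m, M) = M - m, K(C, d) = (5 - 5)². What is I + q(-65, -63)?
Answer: -14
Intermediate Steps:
K(C, d) = 0 (K(C, d) = 0² = 0)
I = -16 (I = 0*32 - 16 = 0 - 16 = -16)
I + q(-65, -63) = -16 + (-63 - 1*(-65)) = -16 + (-63 + 65) = -16 + 2 = -14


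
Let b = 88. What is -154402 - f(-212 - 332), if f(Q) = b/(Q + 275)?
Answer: -41534050/269 ≈ -1.5440e+5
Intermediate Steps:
f(Q) = 88/(275 + Q) (f(Q) = 88/(Q + 275) = 88/(275 + Q))
-154402 - f(-212 - 332) = -154402 - 88/(275 + (-212 - 332)) = -154402 - 88/(275 - 544) = -154402 - 88/(-269) = -154402 - 88*(-1)/269 = -154402 - 1*(-88/269) = -154402 + 88/269 = -41534050/269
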